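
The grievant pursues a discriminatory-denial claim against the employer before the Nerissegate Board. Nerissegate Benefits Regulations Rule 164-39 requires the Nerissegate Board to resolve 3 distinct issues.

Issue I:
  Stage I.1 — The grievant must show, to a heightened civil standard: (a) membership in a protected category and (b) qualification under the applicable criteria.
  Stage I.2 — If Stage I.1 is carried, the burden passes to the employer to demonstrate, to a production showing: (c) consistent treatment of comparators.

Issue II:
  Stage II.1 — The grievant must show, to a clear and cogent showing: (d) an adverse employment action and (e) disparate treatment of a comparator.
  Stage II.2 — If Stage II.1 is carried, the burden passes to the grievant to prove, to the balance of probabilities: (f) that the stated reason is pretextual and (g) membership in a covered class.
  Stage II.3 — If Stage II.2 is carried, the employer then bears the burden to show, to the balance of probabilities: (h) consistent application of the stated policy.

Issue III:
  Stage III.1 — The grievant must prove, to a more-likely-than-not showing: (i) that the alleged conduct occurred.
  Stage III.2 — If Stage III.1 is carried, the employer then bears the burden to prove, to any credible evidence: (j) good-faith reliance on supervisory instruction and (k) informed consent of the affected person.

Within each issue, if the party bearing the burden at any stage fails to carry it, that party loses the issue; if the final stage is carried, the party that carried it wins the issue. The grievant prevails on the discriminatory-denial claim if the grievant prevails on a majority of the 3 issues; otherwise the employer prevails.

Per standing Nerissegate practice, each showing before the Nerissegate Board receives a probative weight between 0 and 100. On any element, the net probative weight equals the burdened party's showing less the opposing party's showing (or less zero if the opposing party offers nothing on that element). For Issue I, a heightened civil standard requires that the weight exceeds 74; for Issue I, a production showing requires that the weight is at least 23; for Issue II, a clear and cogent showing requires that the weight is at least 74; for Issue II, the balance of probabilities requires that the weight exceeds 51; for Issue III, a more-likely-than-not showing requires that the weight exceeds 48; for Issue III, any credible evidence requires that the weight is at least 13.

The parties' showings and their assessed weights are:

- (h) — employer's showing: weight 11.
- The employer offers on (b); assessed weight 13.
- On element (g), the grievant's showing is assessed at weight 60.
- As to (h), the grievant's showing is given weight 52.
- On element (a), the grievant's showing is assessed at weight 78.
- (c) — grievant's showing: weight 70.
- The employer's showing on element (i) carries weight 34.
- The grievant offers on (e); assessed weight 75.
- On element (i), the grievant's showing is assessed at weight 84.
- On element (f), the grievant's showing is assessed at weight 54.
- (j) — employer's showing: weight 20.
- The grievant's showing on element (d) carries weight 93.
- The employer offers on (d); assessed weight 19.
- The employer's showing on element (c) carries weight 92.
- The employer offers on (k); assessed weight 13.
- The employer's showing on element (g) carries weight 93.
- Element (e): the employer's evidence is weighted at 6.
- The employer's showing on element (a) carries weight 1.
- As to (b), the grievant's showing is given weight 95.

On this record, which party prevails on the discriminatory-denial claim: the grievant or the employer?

employer

— Issue I —
Stage I.1 — burden on grievant; standard: a heightened civil standard (weight exceeds 74).
    (a): 78 − 1 = 77 > 74 [met]
    (b): 95 − 13 = 82 > 74 [met]
  All elements met. The burden passes to the employer.
Stage I.2 — burden on employer; standard: a production showing (weight is at least 23).
    (c): 92 − 70 = 22 < 23 [not met]
  Stage I.2 not carried; the employer fails its burden.
The grievant prevails on this issue.
— Issue II —
Stage II.1 (grievant, a clear and cogent showing, weight is at least 74): (d) net 93−19=74 ≥ 74 — meets; (e) net 75−6=69 < 74 — fails.
  Not every element is met, so the grievant fails to carry Stage II.1.
So the employer prevails on this issue.
— Issue III —
Stage III.1 (grievant, a more-likely-than-not showing, weight exceeds 48): (i) net 84−34=50 > 48 — meets.
  The grievant carries Stage III.1; the employer now bears the burden.
Stage III.2 (employer, any credible evidence, weight is at least 13): (j) 20 ≥ 13 — meets; (k) 13 ≥ 13 — meets.
  All elements met at the final stage.
With every stage satisfied, the employer prevails on this issue.
Per-issue: Issue I → grievant; Issue II → employer; Issue III → employer. The grievant must prevail on a majority of issues; overall, the employer prevails.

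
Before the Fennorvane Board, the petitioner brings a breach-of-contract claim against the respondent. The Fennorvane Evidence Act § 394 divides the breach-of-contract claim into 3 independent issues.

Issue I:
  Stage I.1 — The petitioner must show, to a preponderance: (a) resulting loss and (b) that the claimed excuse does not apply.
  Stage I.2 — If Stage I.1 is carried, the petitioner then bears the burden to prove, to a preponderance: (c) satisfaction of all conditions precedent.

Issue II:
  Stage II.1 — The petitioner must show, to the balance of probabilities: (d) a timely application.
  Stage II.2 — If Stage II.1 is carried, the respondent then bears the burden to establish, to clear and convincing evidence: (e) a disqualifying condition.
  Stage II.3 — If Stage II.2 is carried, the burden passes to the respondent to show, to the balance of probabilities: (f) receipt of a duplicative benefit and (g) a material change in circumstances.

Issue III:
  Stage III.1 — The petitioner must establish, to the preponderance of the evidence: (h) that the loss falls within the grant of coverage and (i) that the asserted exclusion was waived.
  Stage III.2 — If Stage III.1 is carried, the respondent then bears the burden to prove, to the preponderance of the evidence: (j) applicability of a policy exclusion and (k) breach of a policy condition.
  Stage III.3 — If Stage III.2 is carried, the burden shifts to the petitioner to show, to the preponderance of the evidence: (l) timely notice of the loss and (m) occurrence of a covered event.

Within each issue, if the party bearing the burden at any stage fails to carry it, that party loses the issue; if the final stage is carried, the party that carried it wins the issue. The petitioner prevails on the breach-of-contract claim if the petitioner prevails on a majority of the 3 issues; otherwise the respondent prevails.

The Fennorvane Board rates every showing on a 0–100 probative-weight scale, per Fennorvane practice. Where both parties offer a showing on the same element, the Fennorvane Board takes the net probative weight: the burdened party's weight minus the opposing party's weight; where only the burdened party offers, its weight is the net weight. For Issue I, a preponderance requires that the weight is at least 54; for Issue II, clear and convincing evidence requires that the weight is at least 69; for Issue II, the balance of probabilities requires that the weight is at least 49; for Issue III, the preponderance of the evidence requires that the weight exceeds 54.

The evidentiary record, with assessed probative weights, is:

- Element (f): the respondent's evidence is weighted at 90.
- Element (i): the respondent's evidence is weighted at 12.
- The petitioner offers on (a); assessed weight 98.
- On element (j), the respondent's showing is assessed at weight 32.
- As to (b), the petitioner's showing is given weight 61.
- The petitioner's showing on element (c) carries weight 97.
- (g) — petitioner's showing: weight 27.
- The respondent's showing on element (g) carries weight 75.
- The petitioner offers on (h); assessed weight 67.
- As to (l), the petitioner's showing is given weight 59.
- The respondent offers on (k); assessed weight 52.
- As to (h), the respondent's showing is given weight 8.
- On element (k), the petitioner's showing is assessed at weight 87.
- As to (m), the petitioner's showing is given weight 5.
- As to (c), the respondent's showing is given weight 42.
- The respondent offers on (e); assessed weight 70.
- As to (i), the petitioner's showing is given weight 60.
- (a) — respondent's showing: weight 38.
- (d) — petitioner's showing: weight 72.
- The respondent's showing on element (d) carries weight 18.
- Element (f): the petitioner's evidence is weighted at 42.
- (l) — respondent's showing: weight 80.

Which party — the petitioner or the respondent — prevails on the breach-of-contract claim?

— Issue I —
At Stage I.1 the petitioner must meet a preponderance (weight is at least 54): on (a) the weight is 98 less the opposing 38 gives net 60, which does reach 54, so (a) meets the standard; on (b) the weight is 61, which does reach 54, so (b) meets the standard.
  Stage I.1 is satisfied; the petitioner continues to bear the burden.
At Stage I.2 the petitioner must meet a preponderance (weight is at least 54): on (c) the weight is 97 less the opposing 42 gives net 55, which does reach 54, so (c) meets the standard.
  Stage I.2 carried; the final stage is satisfied.
With every stage satisfied, the petitioner prevails on this issue.
— Issue II —
At Stage II.1 the petitioner must meet the balance of probabilities (weight is at least 49): on (d) the weight is 72 less the opposing 18 gives net 54, ≥ 49, so (d) meets the standard.
  All elements met. The burden passes to the respondent.
At Stage II.2 the respondent must meet clear and convincing evidence (weight is at least 69): on (e) the weight is 70, which does reach 69, so (e) meets the standard.
  All elements met. The respondent retains the burden for Stage II.3.
At Stage II.3 the respondent must meet the balance of probabilities (weight is at least 49): on (f) the weight is 90 less the opposing 42 gives net 48, which does not reach 49, so (f) does not meet the standard; on (g) the weight is 75 less the opposing 27 gives net 48, < 49, so (g) does not meet the standard.
  Stage II.3 not carried; the respondent fails its burden.
The analysis ends at Stage II.3; the petitioner prevails on this issue.
— Issue III —
Stage III.1 (petitioner, the preponderance of the evidence, weight exceeds 54): (h) net 67−8=59 > 54 — meets; (i) net 60−12=48 ≤ 54 — fails.
  Not every element is met, so the petitioner fails to carry Stage III.1.
The respondent prevails on this issue.
Per-issue: Issue I → petitioner; Issue II → petitioner; Issue III → respondent. The petitioner must prevail on a majority of issues; overall, the petitioner prevails.

petitioner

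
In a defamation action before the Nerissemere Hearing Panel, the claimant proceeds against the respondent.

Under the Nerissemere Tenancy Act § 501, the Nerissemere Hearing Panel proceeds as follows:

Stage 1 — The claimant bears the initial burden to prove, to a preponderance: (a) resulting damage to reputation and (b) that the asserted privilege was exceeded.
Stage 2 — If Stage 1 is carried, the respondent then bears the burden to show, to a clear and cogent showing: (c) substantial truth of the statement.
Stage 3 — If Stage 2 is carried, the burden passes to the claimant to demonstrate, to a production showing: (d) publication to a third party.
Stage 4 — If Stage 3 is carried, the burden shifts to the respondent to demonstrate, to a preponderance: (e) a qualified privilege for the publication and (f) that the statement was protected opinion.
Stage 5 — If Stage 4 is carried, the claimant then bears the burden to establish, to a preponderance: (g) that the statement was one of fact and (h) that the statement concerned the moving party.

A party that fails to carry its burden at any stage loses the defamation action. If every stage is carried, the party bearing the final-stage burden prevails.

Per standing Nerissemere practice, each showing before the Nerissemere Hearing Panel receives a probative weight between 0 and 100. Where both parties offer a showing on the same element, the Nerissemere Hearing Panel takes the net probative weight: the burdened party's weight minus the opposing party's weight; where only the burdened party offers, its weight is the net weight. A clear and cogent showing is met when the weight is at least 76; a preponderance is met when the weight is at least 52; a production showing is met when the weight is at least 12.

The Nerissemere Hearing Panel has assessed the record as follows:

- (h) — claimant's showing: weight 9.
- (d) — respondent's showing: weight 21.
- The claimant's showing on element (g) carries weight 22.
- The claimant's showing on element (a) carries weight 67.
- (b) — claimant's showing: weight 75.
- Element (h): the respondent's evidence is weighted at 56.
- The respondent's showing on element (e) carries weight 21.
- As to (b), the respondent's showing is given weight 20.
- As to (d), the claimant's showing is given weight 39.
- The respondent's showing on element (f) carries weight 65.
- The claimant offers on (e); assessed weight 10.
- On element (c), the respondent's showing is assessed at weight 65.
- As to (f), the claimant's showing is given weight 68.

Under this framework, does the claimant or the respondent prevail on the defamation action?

Stage 1 (claimant, a preponderance, weight is at least 52): (a) 67 ≥ 52 — meets; (b) net 75−20=55 ≥ 52 — meets.
  Stage 1 carried; the burden shifts to the respondent.
Stage 2 (respondent, a clear and cogent showing, weight is at least 76): (c) 65 < 76 — fails.
  Not every element is met, so the respondent fails to carry Stage 2.
The claimant prevails.

claimant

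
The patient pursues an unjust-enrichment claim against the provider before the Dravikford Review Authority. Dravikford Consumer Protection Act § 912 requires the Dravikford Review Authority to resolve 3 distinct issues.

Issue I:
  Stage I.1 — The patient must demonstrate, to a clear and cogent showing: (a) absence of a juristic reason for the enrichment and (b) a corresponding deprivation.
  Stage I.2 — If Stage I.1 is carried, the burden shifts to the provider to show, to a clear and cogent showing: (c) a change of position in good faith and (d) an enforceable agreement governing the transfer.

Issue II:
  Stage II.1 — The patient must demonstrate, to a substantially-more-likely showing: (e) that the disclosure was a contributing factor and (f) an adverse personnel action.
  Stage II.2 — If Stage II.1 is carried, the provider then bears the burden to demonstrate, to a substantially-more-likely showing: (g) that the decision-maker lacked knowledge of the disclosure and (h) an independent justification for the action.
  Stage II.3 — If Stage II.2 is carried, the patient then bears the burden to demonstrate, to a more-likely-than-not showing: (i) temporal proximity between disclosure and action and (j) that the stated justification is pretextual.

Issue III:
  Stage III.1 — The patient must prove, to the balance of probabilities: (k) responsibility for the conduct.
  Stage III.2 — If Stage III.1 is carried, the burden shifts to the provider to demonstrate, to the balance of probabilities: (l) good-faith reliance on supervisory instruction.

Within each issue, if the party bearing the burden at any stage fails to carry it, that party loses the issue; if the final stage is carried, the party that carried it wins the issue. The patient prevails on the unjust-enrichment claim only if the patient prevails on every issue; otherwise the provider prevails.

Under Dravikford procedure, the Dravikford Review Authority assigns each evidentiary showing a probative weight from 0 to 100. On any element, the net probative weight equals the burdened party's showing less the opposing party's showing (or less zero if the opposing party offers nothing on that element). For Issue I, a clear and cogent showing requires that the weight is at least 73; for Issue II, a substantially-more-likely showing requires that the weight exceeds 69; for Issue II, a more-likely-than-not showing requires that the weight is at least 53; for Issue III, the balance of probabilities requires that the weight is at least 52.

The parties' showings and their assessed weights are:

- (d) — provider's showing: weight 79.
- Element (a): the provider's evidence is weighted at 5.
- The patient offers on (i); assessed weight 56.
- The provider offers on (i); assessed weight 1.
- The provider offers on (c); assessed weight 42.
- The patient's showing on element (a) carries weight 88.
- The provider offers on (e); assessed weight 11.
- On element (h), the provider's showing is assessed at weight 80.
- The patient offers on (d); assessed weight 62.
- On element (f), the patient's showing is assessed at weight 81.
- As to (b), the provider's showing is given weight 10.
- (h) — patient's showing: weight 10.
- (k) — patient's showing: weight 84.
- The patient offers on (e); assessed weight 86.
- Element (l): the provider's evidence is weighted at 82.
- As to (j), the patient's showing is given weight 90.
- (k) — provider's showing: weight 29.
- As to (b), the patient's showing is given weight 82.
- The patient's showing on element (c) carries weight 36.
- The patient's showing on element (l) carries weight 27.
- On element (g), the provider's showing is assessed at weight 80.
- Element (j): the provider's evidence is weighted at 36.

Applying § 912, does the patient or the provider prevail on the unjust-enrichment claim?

— Issue I —
Stage I.1 (patient, a clear and cogent showing, weight is at least 73): (a) net 88−5=83 ≥ 73 — meets; (b) net 82−10=72 < 73 — fails.
  Stage I.1 not carried; the patient fails its burden.
The provider prevails on this issue.
— Issue II —
Stage II.1 (patient, a substantially-more-likely showing, weight exceeds 69): (e) net 86−11=75 > 69 — meets; (f) 81 > 69 — meets.
  Stage II.1 is satisfied; the onus moves to the provider.
Stage II.2 (provider, a substantially-more-likely showing, weight exceeds 69): (g) 80 > 69 — meets; (h) net 80−10=70 > 69 — meets.
  The provider carries Stage II.2; the patient now bears the burden.
Stage II.3 (patient, a more-likely-than-not showing, weight is at least 53): (i) net 56−1=55 ≥ 53 — meets; (j) net 90−36=54 ≥ 53 — meets.
  The patient carries the last stage.
All stages carried — the patient prevails on this issue.
— Issue III —
Stage III.1 (patient, the balance of probabilities, weight is at least 52): (k) net 84−29=55 ≥ 52 — meets.
  Stage III.1 is satisfied; the onus moves to the provider.
Stage III.2 (provider, the balance of probabilities, weight is at least 52): (l) net 82−27=55 ≥ 52 — meets.
  The provider carries the last stage.
With every stage satisfied, the provider prevails on this issue.
Per-issue: Issue I → provider; Issue II → patient; Issue III → provider. The patient must prevail on every issue; overall, the provider prevails.

provider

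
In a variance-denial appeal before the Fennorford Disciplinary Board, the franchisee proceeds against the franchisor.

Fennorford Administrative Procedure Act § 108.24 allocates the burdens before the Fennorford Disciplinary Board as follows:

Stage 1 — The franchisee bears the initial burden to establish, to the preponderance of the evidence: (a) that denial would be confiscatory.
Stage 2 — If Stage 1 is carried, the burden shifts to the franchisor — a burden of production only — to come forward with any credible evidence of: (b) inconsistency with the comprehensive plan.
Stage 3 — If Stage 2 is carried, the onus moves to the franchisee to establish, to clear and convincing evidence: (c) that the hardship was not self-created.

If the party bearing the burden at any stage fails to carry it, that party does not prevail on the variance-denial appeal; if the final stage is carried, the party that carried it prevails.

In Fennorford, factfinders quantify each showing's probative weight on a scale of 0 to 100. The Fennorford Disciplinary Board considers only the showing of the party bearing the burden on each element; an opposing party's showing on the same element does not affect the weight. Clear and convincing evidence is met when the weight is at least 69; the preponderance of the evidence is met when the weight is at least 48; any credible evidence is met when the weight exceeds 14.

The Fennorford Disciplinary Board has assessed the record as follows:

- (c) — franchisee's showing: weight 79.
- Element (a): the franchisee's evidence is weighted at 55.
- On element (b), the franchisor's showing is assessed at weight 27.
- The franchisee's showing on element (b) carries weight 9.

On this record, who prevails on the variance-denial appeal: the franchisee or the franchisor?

At Stage 1 the franchisee must meet the preponderance of the evidence (weight is at least 48): on (a) the weight is 55, ≥ 48, so (a) meets the standard.
  Stage 1 is satisfied; the onus moves to the franchisor.
At Stage 2 the franchisor must meet any credible evidence (weight exceeds 14): on (b) the weight is 27 (the franchisee's 9 is given no effect), which does exceed 14, so (b) meets the standard.
  All elements met. The burden passes to the franchisee.
At Stage 3 the franchisee must meet clear and convincing evidence (weight is at least 69): on (c) the weight is 79, ≥ 69, so (c) meets the standard.
  Stage 3 carried; the final stage is satisfied.
With every stage satisfied, the franchisee prevails.

franchisee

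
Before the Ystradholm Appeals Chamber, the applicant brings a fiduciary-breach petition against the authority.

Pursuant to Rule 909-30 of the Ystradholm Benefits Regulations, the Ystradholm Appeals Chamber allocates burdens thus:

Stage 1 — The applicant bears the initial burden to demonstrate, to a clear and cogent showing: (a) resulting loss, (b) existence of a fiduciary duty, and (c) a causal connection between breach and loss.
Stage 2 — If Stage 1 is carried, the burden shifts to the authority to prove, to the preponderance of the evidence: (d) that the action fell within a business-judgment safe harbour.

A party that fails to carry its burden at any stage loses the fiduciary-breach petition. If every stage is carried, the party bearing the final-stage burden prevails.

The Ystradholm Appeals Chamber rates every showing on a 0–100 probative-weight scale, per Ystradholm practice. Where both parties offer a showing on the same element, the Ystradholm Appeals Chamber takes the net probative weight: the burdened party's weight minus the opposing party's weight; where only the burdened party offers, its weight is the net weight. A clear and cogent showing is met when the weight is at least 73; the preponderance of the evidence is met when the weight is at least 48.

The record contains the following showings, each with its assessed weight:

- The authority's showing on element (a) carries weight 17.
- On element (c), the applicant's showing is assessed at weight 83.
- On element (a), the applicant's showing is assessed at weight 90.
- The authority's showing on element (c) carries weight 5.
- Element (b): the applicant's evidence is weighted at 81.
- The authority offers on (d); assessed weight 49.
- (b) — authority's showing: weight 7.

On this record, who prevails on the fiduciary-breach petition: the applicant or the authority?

Stage 1 — burden on applicant; standard: a clear and cogent showing (weight is at least 73).
    (a): 90 − 17 = 73 ≥ 73 [met]
    (b): 81 − 7 = 74 ≥ 73 [met]
    (c): 83 − 5 = 78 ≥ 73 [met]
  Stage 1 is satisfied; the onus moves to the authority.
Stage 2 — burden on authority; standard: the preponderance of the evidence (weight is at least 48).
    (d): 49 ≥ 48 [met]
  Stage 2 carried; the final stage is satisfied.
With every stage satisfied, the authority prevails.

authority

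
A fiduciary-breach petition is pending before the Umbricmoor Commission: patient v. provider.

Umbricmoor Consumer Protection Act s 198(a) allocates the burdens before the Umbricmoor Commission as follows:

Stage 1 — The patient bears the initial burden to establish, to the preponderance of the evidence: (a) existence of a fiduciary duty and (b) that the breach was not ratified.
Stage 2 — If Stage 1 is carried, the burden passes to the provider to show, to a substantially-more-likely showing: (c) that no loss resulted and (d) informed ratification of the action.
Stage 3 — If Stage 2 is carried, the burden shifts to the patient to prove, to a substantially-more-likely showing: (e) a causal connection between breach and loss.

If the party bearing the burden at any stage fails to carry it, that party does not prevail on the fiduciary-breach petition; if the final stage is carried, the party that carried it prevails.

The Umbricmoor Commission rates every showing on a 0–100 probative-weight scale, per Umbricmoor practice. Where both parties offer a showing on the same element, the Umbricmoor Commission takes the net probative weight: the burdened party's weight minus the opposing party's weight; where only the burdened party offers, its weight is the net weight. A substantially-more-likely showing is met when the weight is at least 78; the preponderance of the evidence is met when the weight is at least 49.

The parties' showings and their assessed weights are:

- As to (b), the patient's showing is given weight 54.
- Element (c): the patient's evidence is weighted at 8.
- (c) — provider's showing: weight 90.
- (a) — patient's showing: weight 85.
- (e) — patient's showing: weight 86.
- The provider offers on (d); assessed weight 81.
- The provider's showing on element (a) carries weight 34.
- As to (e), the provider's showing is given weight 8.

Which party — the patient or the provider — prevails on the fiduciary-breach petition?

patient

Stage 1 (patient, the preponderance of the evidence, weight is at least 49): (a) net 85−34=51 ≥ 49 — meets; (b) 54 ≥ 49 — meets.
  All elements met. The burden passes to the provider.
Stage 2 (provider, a substantially-more-likely showing, weight is at least 78): (c) net 90−8=82 ≥ 78 — meets; (d) 81 ≥ 78 — meets.
  Stage 2 carried; the burden shifts to the patient.
Stage 3 (patient, a substantially-more-likely showing, weight is at least 78): (e) net 86−8=78 ≥ 78 — meets.
  Stage 3 carried; the final stage is satisfied.
Every stage carried; the patient prevails.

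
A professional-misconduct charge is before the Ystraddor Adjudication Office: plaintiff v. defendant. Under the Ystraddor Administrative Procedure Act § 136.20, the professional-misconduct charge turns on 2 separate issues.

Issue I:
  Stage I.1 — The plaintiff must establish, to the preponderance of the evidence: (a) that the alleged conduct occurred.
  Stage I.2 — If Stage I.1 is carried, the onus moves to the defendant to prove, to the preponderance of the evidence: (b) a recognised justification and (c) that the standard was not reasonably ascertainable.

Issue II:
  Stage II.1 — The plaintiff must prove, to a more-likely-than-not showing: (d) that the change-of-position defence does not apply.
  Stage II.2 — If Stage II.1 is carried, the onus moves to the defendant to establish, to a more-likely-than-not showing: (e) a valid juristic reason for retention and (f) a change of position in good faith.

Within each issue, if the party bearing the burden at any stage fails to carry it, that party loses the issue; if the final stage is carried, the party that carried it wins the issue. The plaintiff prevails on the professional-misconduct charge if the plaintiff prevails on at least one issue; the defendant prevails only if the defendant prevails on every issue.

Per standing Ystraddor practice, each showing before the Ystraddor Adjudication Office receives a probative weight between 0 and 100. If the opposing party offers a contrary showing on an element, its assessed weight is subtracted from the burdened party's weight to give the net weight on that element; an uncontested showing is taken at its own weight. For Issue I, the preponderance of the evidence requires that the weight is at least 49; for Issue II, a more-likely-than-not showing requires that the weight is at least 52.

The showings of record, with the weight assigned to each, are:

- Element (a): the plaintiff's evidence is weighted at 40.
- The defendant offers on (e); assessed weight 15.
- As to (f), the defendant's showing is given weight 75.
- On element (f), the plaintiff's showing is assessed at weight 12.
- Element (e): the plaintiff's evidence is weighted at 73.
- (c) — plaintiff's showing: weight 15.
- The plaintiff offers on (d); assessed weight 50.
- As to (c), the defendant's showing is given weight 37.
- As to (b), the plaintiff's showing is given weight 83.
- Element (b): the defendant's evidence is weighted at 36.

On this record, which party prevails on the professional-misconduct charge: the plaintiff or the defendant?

defendant

— Issue I —
Stage I.1 (plaintiff, the preponderance of the evidence, weight is at least 49): (a) 40 < 49 — fails.
  Not every element is met, so the plaintiff fails to carry Stage I.1.
The defendant prevails on this issue.
— Issue II —
At Stage II.1 the plaintiff must meet a more-likely-than-not showing (weight is at least 52): on (d) the weight is 50, < 52, so (d) does not meet the standard.
  The plaintiff does not carry Stage II.1.
So the defendant prevails on this issue.
Per-issue: Issue I → defendant; Issue II → defendant. The plaintiff must prevail on at least one issue; overall, the defendant prevails.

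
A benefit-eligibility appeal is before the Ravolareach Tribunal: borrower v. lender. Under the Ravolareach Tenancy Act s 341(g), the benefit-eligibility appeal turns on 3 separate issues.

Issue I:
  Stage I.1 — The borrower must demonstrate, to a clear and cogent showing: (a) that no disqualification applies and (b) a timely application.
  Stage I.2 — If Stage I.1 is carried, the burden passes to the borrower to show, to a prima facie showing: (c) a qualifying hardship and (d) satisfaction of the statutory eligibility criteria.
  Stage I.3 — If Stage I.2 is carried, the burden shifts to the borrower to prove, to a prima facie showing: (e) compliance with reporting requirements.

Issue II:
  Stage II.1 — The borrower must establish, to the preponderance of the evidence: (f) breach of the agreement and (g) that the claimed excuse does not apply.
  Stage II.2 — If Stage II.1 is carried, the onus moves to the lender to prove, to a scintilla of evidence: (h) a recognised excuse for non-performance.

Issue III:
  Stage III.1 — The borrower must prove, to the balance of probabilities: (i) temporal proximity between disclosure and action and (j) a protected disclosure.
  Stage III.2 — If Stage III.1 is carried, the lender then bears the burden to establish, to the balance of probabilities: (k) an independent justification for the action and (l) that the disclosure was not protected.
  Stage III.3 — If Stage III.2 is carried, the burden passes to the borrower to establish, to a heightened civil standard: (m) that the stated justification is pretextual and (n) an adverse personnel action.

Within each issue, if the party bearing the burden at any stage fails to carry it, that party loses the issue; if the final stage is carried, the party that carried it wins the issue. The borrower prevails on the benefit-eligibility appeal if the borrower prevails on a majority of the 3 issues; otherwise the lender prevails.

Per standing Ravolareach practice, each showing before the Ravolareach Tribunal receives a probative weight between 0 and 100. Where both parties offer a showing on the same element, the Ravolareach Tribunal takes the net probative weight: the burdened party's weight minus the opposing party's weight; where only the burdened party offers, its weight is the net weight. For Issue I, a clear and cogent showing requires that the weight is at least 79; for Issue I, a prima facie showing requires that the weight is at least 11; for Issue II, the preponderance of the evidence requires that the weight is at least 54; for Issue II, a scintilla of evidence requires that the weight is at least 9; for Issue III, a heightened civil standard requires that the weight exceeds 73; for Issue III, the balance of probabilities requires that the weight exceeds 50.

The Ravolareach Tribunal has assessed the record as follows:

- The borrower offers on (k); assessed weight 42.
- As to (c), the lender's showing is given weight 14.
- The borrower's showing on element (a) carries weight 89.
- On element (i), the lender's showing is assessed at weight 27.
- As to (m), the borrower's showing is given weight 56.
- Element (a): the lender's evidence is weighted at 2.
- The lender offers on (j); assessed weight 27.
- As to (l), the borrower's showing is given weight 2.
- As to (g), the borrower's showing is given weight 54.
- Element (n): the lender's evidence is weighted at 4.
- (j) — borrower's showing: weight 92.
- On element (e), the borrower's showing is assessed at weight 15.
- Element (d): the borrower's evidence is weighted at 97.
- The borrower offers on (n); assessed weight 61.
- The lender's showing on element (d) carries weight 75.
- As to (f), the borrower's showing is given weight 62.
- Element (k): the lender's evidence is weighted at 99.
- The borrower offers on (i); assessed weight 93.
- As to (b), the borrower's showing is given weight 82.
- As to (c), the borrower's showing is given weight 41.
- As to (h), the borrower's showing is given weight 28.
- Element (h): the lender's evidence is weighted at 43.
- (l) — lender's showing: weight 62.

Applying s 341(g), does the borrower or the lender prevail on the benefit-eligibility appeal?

lender

— Issue I —
Stage I.1 (borrower, a clear and cogent showing, weight is at least 79): (a) net 89−2=87 ≥ 79 — meets; (b) 82 ≥ 79 — meets.
  All elements met. The borrower retains the burden for Stage I.2.
Stage I.2 (borrower, a prima facie showing, weight is at least 11): (c) net 41−14=27 ≥ 11 — meets; (d) net 97−75=22 ≥ 11 — meets.
  Stage I.2 carried; the burden remains with the borrower.
Stage I.3 (borrower, a prima facie showing, weight is at least 11): (e) 15 ≥ 11 — meets.
  All elements met at the final stage.
With every stage satisfied, the borrower prevails on this issue.
— Issue II —
Stage II.1 (borrower, the preponderance of the evidence, weight is at least 54): (f) 62 ≥ 54 — meets; (g) 54 ≥ 54 — meets.
  The borrower carries Stage II.1; the lender now bears the burden.
Stage II.2 (lender, a scintilla of evidence, weight is at least 9): (h) net 43−28=15 ≥ 9 — meets.
  The lender carries the last stage.
All stages carried — the lender prevails on this issue.
— Issue III —
At Stage III.1 the borrower must meet the balance of probabilities (weight exceeds 50): on (i) the weight is 93 less the opposing 27 gives net 66, which does exceed 50, so (i) meets the standard; on (j) the weight is 92 less the opposing 27 gives net 65, > 50, so (j) meets the standard.
  Stage III.1 is satisfied; the onus moves to the lender.
At Stage III.2 the lender must meet the balance of probabilities (weight exceeds 50): on (k) the weight is 99 less the opposing 42 gives net 57, which does exceed 50, so (k) meets the standard; on (l) the weight is 62 less the opposing 2 gives net 60, > 50, so (l) meets the standard.
  Stage III.2 is satisfied; the onus moves to the borrower.
At Stage III.3 the borrower must meet a heightened civil standard (weight exceeds 73): on (m) the weight is 56, ≤ 73, so (m) does not meet the standard; on (n) the weight is 61 less the opposing 4 gives net 57, which does not exceed 73, so (n) does not meet the standard.
  Stage III.3 not carried; the borrower fails its burden.
The lender prevails on this issue.
Per-issue: Issue I → borrower; Issue II → lender; Issue III → lender. The borrower must prevail on a majority of issues; overall, the lender prevails.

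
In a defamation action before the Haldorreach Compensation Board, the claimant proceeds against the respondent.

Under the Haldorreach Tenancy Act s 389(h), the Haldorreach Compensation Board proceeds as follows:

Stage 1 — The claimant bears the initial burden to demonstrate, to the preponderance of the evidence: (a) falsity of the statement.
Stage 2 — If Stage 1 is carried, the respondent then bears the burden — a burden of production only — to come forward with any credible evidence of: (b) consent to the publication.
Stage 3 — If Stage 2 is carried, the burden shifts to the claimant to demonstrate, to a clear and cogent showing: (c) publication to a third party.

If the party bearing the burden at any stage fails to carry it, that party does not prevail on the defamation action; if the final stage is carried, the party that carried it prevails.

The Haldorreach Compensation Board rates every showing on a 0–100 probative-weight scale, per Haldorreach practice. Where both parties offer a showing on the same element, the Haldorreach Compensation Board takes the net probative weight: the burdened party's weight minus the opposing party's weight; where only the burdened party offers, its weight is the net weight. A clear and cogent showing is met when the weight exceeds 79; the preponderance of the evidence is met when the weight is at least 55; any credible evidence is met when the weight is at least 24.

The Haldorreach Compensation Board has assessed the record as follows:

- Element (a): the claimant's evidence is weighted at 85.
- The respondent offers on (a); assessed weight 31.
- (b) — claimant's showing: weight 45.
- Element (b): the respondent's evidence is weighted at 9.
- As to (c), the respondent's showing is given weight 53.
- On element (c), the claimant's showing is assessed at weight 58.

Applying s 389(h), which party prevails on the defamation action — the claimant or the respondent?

Stage 1 — burden on claimant; standard: the preponderance of the evidence (weight is at least 55).
    (a): 85 − 31 = 54 < 55 [not met]
  The claimant does not carry Stage 1.
The respondent prevails.

respondent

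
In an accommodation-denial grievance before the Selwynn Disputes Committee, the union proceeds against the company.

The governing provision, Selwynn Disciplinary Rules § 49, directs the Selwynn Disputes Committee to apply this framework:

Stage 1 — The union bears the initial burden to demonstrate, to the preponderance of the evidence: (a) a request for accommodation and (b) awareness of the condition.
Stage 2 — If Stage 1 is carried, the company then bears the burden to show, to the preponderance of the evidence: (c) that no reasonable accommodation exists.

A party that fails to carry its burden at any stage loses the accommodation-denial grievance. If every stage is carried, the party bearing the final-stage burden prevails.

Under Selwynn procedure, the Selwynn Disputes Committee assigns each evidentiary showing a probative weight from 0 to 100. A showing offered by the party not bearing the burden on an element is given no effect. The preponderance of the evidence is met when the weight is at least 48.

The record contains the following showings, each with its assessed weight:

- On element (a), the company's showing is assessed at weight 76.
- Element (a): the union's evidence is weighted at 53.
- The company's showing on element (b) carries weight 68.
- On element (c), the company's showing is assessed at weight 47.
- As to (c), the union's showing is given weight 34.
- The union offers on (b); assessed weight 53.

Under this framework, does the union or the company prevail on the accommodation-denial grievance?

Stage 1 — burden on union; standard: the preponderance of the evidence (weight is at least 48).
    (a): 53 (company's 76 disregarded) ≥ 48 [met]
    (b): 53 (company's 68 disregarded) ≥ 48 [met]
  Stage 1 is satisfied; the onus moves to the company.
Stage 2 — burden on company; standard: the preponderance of the evidence (weight is at least 48).
    (c): 47 (union's 34 disregarded) < 48 [not met]
  Stage 2 not carried; the company fails its burden.
The union prevails.

union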